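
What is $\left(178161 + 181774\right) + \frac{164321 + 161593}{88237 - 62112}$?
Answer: $\frac{9403627789}{26125} \approx 3.5995 \cdot 10^{5}$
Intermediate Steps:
$\left(178161 + 181774\right) + \frac{164321 + 161593}{88237 - 62112} = 359935 + \frac{325914}{26125} = \frac{9403627789}{26125}$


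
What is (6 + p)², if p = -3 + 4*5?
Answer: 529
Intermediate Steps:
p = 17 (p = -3 + 20 = 17)
(6 + p)² = (6 + 17)² = 23² = 529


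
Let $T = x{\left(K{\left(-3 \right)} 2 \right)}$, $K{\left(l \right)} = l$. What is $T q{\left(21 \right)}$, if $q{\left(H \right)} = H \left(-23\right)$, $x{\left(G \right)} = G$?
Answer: $2898$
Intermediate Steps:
$T = -6$ ($T = \left(-3\right) 2 = -6$)
$q{\left(H \right)} = - 23 H$
$T q{\left(21 \right)} = - 6 \left(\left(-23\right) 21\right) = \left(-6\right) \left(-483\right) = 2898$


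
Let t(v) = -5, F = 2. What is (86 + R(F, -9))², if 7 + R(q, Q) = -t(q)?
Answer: 7056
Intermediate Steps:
R(q, Q) = -2 (R(q, Q) = -7 - 1*(-5) = -7 + 5 = -2)
(86 + R(F, -9))² = (86 - 2)² = 84² = 7056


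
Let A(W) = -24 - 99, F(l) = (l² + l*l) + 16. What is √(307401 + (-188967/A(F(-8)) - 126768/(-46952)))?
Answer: 2*√4472085594936731/240629 ≈ 555.82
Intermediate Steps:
F(l) = 16 + 2*l² (F(l) = (l² + l²) + 16 = 2*l² + 16 = 16 + 2*l²)
A(W) = -123
√(307401 + (-188967/A(F(-8)) - 126768/(-46952))) = √(307401 + (-188967/(-123) - 126768/(-46952))) = √(307401 + (-188967*(-1/123) - 126768*(-1/46952))) = √(307401 + (62989/41 + 15846/5869)) = √(307401 + 370332127/240629) = √(74339927356/240629) = 2*√4472085594936731/240629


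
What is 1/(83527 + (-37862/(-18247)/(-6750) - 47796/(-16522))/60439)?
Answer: 30747877448668875/2568277961126534203384 ≈ 1.1972e-5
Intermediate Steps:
1/(83527 + (-37862/(-18247)/(-6750) - 47796/(-16522))/60439) = 1/(83527 + (-37862*(-1/18247)*(-1/6750) - 47796*(-1/16522))*(1/60439)) = 1/(83527 + ((37862/18247)*(-1/6750) + 23898/8261)*(1/60439)) = 1/(83527 + (-18931/61583625 + 23898/8261)*(1/60439)) = 1/(83527 + (1471569081259/508742326125)*(1/60439)) = 1/(83527 + 1471569081259/30747877448668875) = 1/(2568277961126534203384/30747877448668875) = 30747877448668875/2568277961126534203384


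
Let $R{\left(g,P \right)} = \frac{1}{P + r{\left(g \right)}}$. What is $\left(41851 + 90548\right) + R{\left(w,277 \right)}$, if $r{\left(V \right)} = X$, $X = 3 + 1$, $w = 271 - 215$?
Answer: $\frac{37204120}{281} \approx 1.324 \cdot 10^{5}$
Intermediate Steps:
$w = 56$
$X = 4$
$r{\left(V \right)} = 4$
$R{\left(g,P \right)} = \frac{1}{4 + P}$ ($R{\left(g,P \right)} = \frac{1}{P + 4} = \frac{1}{4 + P}$)
$\left(41851 + 90548\right) + R{\left(w,277 \right)} = \left(41851 + 90548\right) + \frac{1}{4 + 277} = 132399 + \frac{1}{281} = \frac{37204120}{281}$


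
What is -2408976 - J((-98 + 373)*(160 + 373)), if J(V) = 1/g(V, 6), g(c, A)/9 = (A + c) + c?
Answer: -6355851914305/2638404 ≈ -2.4090e+6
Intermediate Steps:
g(c, A) = 9*A + 18*c (g(c, A) = 9*((A + c) + c) = 9*(A + 2*c) = 9*A + 18*c)
J(V) = 1/(54 + 18*V) (J(V) = 1/(9*6 + 18*V) = 1/(54 + 18*V))
-2408976 - J((-98 + 373)*(160 + 373)) = -2408976 - 1/(18*(3 + (-98 + 373)*(160 + 373))) = -2408976 - 1/(18*(3 + 275*533)) = -2408976 - 1/(18*(3 + 146575)) = -2408976 - 1/(18*146578) = -2408976 - 1*1/2638404 = -2408976 - 1/2638404 = -6355851914305/2638404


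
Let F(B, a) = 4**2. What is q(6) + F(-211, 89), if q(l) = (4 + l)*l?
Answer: 76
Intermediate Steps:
F(B, a) = 16
q(l) = l*(4 + l)
q(6) + F(-211, 89) = 6*(4 + 6) + 16 = 6*10 + 16 = 60 + 16 = 76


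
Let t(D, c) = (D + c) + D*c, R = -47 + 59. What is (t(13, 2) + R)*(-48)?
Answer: -2544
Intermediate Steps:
R = 12
t(D, c) = D + c + D*c
(t(13, 2) + R)*(-48) = ((13 + 2 + 13*2) + 12)*(-48) = ((13 + 2 + 26) + 12)*(-48) = (41 + 12)*(-48) = 53*(-48) = -2544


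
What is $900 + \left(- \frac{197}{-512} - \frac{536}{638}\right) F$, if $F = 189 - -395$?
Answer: $\frac{12945171}{20416} \approx 634.07$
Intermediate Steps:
$F = 584$ ($F = 189 + 395 = 584$)
$900 + \left(- \frac{197}{-512} - \frac{536}{638}\right) F = 900 + \left(- \frac{197}{-512} - \frac{536}{638}\right) 584 = 900 + \left(\left(-197\right) \left(- \frac{1}{512}\right) - \frac{268}{319}\right) 584 = 900 + \left(\frac{197}{512} - \frac{268}{319}\right) 584 = 900 - \frac{5429229}{20416} = \frac{12945171}{20416}$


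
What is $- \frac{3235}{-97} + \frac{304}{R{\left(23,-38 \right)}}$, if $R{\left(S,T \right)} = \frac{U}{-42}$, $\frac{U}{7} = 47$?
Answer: $- \frac{24883}{4559} \approx -5.458$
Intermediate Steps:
$U = 329$ ($U = 7 \cdot 47 = 329$)
$R{\left(S,T \right)} = - \frac{47}{6}$ ($R{\left(S,T \right)} = \frac{329}{-42} = 329 \left(- \frac{1}{42}\right) = - \frac{47}{6}$)
$- \frac{3235}{-97} + \frac{304}{R{\left(23,-38 \right)}} = - \frac{3235}{-97} + \frac{304}{- \frac{47}{6}} = \left(-3235\right) \left(- \frac{1}{97}\right) + 304 \left(- \frac{6}{47}\right) = \frac{3235}{97} - \frac{1824}{47} = - \frac{24883}{4559}$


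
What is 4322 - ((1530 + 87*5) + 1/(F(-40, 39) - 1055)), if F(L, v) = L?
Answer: 2580916/1095 ≈ 2357.0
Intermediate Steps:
4322 - ((1530 + 87*5) + 1/(F(-40, 39) - 1055)) = 4322 - ((1530 + 87*5) + 1/(-40 - 1055)) = 4322 - ((1530 + 435) + 1/(-1095)) = 4322 - (1965 - 1/1095) = 4322 - 1*2151674/1095 = 4322 - 2151674/1095 = 2580916/1095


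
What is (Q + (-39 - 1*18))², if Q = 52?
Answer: 25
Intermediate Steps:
(Q + (-39 - 1*18))² = (52 + (-39 - 1*18))² = (52 + (-39 - 18))² = (52 - 57)² = (-5)² = 25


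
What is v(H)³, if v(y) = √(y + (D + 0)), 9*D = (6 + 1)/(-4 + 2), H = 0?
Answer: -7*I*√14/108 ≈ -0.24251*I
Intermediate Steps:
D = -7/18 (D = ((6 + 1)/(-4 + 2))/9 = (7/(-2))/9 = (7*(-½))/9 = (⅑)*(-7/2) = -7/18 ≈ -0.38889)
v(y) = √(-7/18 + y) (v(y) = √(y + (-7/18 + 0)) = √(y - 7/18) = √(-7/18 + y))
v(H)³ = (√(-14 + 36*0)/6)³ = (√(-14 + 0)/6)³ = (√(-14)/6)³ = ((I*√14)/6)³ = (I*√14/6)³ = -7*I*√14/108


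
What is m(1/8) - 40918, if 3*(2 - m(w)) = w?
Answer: -981985/24 ≈ -40916.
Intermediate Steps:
m(w) = 2 - w/3
m(1/8) - 40918 = (2 - ⅓/8) - 40918 = (2 - ⅓*⅛) - 40918 = (2 - 1/24) - 40918 = 47/24 - 40918 = -981985/24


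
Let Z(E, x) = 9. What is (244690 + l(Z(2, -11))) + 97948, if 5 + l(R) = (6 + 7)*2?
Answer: 342659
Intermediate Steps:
l(R) = 21 (l(R) = -5 + (6 + 7)*2 = -5 + 13*2 = -5 + 26 = 21)
(244690 + l(Z(2, -11))) + 97948 = (244690 + 21) + 97948 = 244711 + 97948 = 342659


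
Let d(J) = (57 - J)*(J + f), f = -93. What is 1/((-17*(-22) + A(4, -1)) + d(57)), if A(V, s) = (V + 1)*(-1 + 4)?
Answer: 1/389 ≈ 0.0025707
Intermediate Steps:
d(J) = (-93 + J)*(57 - J) (d(J) = (57 - J)*(J - 93) = (57 - J)*(-93 + J) = (-93 + J)*(57 - J))
A(V, s) = 3 + 3*V (A(V, s) = (1 + V)*3 = 3 + 3*V)
1/((-17*(-22) + A(4, -1)) + d(57)) = 1/((-17*(-22) + (3 + 3*4)) + (-5301 - 1*57**2 + 150*57)) = 1/((374 + (3 + 12)) + (-5301 - 1*3249 + 8550)) = 1/((374 + 15) + (-5301 - 3249 + 8550)) = 1/(389 + 0) = 1/389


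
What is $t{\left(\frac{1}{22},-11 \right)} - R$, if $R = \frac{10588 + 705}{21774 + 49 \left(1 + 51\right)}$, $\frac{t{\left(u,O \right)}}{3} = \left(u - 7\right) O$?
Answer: $\frac{2785303}{12161} \approx 229.04$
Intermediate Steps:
$t{\left(u,O \right)} = 3 O \left(-7 + u\right)$ ($t{\left(u,O \right)} = 3 \left(u - 7\right) O = 3 \left(-7 + u\right) O = 3 O \left(-7 + u\right)$)
$R = \frac{11293}{24322}$ ($R = \frac{11293}{21774 + 49 \cdot 52} = \frac{11293}{21774 + 2548} = \frac{11293}{24322} \approx 0.46431$)
$t{\left(\frac{1}{22},-11 \right)} - R = 3 \left(-11\right) \left(-7 + \frac{1}{22}\right) - \frac{11293}{24322} = 3 \left(-11\right) \left(- \frac{153}{22}\right) - \frac{11293}{24322} = \frac{459}{2} - \frac{11293}{24322} = \frac{2785303}{12161}$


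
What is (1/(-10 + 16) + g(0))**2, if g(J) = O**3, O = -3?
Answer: 25921/36 ≈ 720.03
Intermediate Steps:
g(J) = -27 (g(J) = (-3)**3 = -27)
(1/(-10 + 16) + g(0))**2 = (1/(-10 + 16) - 27)**2 = (1/6 - 27)**2 = (-161/6)**2 = 25921/36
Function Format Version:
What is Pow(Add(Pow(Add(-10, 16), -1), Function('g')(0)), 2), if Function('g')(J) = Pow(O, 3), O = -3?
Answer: Rational(25921, 36) ≈ 720.03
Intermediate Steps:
Function('g')(J) = -27 (Function('g')(J) = Pow(-3, 3) = -27)
Pow(Add(Pow(Add(-10, 16), -1), Function('g')(0)), 2) = Pow(Add(Pow(Add(-10, 16), -1), -27), 2) = Pow(Add(Pow(6, -1), -27), 2) = Pow(Add(Rational(1, 6), -27), 2) = Pow(Rational(-161, 6), 2) = Rational(25921, 36)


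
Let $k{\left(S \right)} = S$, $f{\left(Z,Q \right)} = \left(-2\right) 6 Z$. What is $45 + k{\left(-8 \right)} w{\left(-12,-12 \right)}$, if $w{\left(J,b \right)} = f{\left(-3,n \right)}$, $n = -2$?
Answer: $-243$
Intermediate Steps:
$f{\left(Z,Q \right)} = - 12 Z$
$w{\left(J,b \right)} = 36$ ($w{\left(J,b \right)} = \left(-12\right) \left(-3\right) = 36$)
$45 + k{\left(-8 \right)} w{\left(-12,-12 \right)} = 45 - 288 = -243$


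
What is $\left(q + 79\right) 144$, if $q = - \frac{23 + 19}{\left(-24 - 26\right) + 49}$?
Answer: $17424$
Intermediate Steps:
$q = 42$ ($q = - \frac{42}{\left(-24 - 26\right) + 49} = - \frac{42}{-50 + 49} = - \frac{42}{-1} = - 42 \left(-1\right) = \left(-1\right) \left(-42\right) = 42$)
$\left(q + 79\right) 144 = \left(42 + 79\right) 144 = 121 \cdot 144 = 17424$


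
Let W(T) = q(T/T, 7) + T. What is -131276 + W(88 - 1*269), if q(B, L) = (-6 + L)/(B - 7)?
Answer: -788743/6 ≈ -1.3146e+5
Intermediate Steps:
q(B, L) = (-6 + L)/(-7 + B)
W(T) = -1/6 + T (W(T) = (-6 + 7)/(-7 + T/T) + T = 1/(-7 + 1) + T = 1/(-6) + T = -1/6*1 + T = -1/6 + T)
-131276 + W(88 - 1*269) = -131276 + (-1/6 + (88 - 1*269)) = -131276 + (-1/6 + (88 - 269)) = -131276 + (-1/6 - 181) = -131276 - 1087/6 = -788743/6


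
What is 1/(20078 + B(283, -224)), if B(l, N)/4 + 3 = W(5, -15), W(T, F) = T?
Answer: 1/20086 ≈ 4.9786e-5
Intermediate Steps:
B(l, N) = 8 (B(l, N) = -12 + 4*5 = -12 + 20 = 8)
1/(20078 + B(283, -224)) = 1/(20078 + 8) = 1/20086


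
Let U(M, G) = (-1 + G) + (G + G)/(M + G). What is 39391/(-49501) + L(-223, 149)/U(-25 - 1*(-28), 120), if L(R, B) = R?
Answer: -647927612/245475459 ≈ -2.6395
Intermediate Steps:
U(M, G) = -1 + G + 2*G/(G + M) (U(M, G) = (-1 + G) + (2*G)/(G + M) = (-1 + G) + 2*G/(G + M) = -1 + G + 2*G/(G + M))
39391/(-49501) + L(-223, 149)/U(-25 - 1*(-28), 120) = 39391/(-49501) - 223*(120 + (-25 - 1*(-28)))/(120 + 120**2 - (-25 - 1*(-28)) + 120*(-25 - 1*(-28))) = 39391*(-1/49501) - 223*(120 + (-25 + 28))/(120 + 14400 - (-25 + 28) + 120*(-25 + 28)) = -39391/49501 - 223*(120 + 3)/(120 + 14400 - 1*3 + 120*3) = -39391/49501 - 223*123/(120 + 14400 - 3 + 360) = -39391/49501 - 223/((1/123)*14877) = -39391/49501 - 223/4959/41 = -39391/49501 - 223*41/4959 = -39391/49501 - 9143/4959 = -647927612/245475459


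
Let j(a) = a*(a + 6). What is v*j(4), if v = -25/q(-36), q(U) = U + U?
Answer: 125/9 ≈ 13.889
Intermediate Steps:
q(U) = 2*U
j(a) = a*(6 + a)
v = 25/72 (v = -25/(2*(-36)) = -25/(-72) = -25*(-1/72) = 25/72 ≈ 0.34722)
v*j(4) = 25*(4*(6 + 4))/72 = 25*(4*10)/72 = (25/72)*40 = 125/9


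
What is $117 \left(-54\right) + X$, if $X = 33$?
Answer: $-6285$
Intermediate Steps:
$117 \left(-54\right) + X = 117 \left(-54\right) + 33 = -6318 + 33 = -6285$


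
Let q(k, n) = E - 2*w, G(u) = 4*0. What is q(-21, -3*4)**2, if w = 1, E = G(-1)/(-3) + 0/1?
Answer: 4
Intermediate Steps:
G(u) = 0
E = 0 (E = 0/(-3) + 0/1 = 0*(-1/3) + 0*1 = 0 + 0 = 0)
q(k, n) = -2 (q(k, n) = 0 - 2*1 = 0 - 2 = -2)
q(-21, -3*4)**2 = (-2)**2 = 4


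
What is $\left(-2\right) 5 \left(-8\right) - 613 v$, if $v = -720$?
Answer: $441440$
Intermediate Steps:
$\left(-2\right) 5 \left(-8\right) - 613 v = \left(-2\right) 5 \left(-8\right) - -441360 = \left(-10\right) \left(-8\right) + 441360 = 80 + 441360 = 441440$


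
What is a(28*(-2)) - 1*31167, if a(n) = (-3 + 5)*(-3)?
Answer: -31173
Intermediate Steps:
a(n) = -6 (a(n) = 2*(-3) = -6)
a(28*(-2)) - 1*31167 = -6 - 1*31167 = -6 - 31167 = -31173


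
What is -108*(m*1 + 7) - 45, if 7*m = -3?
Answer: -5283/7 ≈ -754.71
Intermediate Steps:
m = -3/7 (m = (⅐)*(-3) = -3/7 ≈ -0.42857)
-108*(m*1 + 7) - 45 = -108*(-3/7*1 + 7) - 45 = -108*(-3/7 + 7) - 45 = -108*46/7 - 45 = -4968/7 - 45 = -5283/7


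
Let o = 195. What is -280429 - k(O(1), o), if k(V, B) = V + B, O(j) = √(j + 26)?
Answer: -280624 - 3*√3 ≈ -2.8063e+5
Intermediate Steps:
O(j) = √(26 + j)
k(V, B) = B + V
-280429 - k(O(1), o) = -280429 - (195 + √(26 + 1)) = -280429 - (195 + √27) = -280429 - (195 + 3*√3) = -280429 + (-195 - 3*√3) = -280624 - 3*√3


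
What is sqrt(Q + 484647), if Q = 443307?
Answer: 3*sqrt(103106) ≈ 963.30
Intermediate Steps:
sqrt(Q + 484647) = sqrt(443307 + 484647) = sqrt(927954) = 3*sqrt(103106)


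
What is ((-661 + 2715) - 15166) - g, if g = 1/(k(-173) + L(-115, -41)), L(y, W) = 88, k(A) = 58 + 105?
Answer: -3291113/251 ≈ -13112.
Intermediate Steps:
k(A) = 163
g = 1/251 (g = 1/(163 + 88) = 1/251 ≈ 0.0039841)
((-661 + 2715) - 15166) - g = ((-661 + 2715) - 15166) - 1*1/251 = (2054 - 15166) - 1/251 = -13112 - 1/251 = -3291113/251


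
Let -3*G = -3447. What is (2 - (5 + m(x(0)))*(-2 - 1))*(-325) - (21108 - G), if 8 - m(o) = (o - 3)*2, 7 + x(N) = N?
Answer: -52784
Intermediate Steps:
G = 1149 (G = -1/3*(-3447) = 1149)
x(N) = -7 + N
m(o) = 14 - 2*o (m(o) = 8 - (o - 3)*2 = 8 - (-3 + o)*2 = 8 - (-6 + 2*o) = 8 + (6 - 2*o) = 14 - 2*o)
(2 - (5 + m(x(0)))*(-2 - 1))*(-325) - (21108 - G) = (2 - (5 + (14 - 2*(-7 + 0)))*(-2 - 1))*(-325) - (21108 - 1*1149) = (2 - (5 + (14 - 2*(-7)))*(-3))*(-325) - (21108 - 1149) = (2 - (5 + (14 + 14))*(-3))*(-325) - 1*19959 = (2 - (5 + 28)*(-3))*(-325) - 19959 = (2 - 33*(-3))*(-325) - 19959 = (2 - 1*(-99))*(-325) - 19959 = (2 + 99)*(-325) - 19959 = 101*(-325) - 19959 = -32825 - 19959 = -52784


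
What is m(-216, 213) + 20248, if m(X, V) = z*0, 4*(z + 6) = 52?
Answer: 20248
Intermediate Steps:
z = 7 (z = -6 + (¼)*52 = -6 + 13 = 7)
m(X, V) = 0 (m(X, V) = 7*0 = 0)
m(-216, 213) + 20248 = 0 + 20248 = 20248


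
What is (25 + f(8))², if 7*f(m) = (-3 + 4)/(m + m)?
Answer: 7845601/12544 ≈ 625.45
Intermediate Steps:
f(m) = 1/(14*m) (f(m) = ((-3 + 4)/(m + m))/7 = (1/(2*m))/7 = 1/(14*m))
(25 + f(8))² = (25 + (1/14)/8)² = (25 + (1/14)*(⅛))² = (25 + 1/112)² = (2801/112)² = 7845601/12544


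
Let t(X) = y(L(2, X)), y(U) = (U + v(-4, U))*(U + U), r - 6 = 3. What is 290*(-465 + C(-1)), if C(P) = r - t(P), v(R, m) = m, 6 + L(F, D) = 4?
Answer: -136880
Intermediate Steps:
L(F, D) = -2 (L(F, D) = -6 + 4 = -2)
r = 9 (r = 6 + 3 = 9)
y(U) = 4*U**2 (y(U) = (U + U)*(U + U) = (2*U)*(2*U) = 4*U**2)
t(X) = 16 (t(X) = 4*(-2)**2 = 4*4 = 16)
C(P) = -7 (C(P) = 9 - 1*16 = 9 - 16 = -7)
290*(-465 + C(-1)) = 290*(-465 - 7) = 290*(-472) = -136880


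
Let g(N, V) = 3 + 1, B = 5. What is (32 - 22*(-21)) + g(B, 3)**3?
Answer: 558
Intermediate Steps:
g(N, V) = 4
(32 - 22*(-21)) + g(B, 3)**3 = (32 - 22*(-21)) + 4**3 = (32 + 462) + 64 = 494 + 64 = 558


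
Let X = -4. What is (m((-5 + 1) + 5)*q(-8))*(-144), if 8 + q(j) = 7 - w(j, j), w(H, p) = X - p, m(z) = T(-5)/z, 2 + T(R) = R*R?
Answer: 16560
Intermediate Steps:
T(R) = -2 + R² (T(R) = -2 + R*R = -2 + R²)
m(z) = 23/z (m(z) = (-2 + (-5)²)/z = (-2 + 25)/z = 23/z)
w(H, p) = -4 - p
q(j) = 3 + j (q(j) = -8 + (7 - (-4 - j)) = -8 + (7 + (4 + j)) = -8 + (11 + j) = 3 + j)
(m((-5 + 1) + 5)*q(-8))*(-144) = ((23/((-5 + 1) + 5))*(3 - 8))*(-144) = ((23/(-4 + 5))*(-5))*(-144) = ((23/1)*(-5))*(-144) = ((23*1)*(-5))*(-144) = (23*(-5))*(-144) = -115*(-144) = 16560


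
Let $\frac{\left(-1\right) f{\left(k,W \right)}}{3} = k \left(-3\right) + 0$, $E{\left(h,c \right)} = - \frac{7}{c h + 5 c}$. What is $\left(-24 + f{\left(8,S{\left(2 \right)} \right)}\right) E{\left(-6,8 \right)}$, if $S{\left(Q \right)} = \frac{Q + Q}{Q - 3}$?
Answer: $42$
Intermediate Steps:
$E{\left(h,c \right)} = - \frac{7}{5 c + c h}$
$S{\left(Q \right)} = \frac{2 Q}{-3 + Q}$
$f{\left(k,W \right)} = 9 k$ ($f{\left(k,W \right)} = - 3 \left(k \left(-3\right) + 0\right) = - 3 \left(- 3 k + 0\right) = - 3 \left(- 3 k\right) = 9 k$)
$\left(-24 + f{\left(8,S{\left(2 \right)} \right)}\right) E{\left(-6,8 \right)} = \left(-24 + 9 \cdot 8\right) \left(- \frac{7}{8 \left(5 - 6\right)}\right) = \left(-24 + 72\right) \left(\left(-7\right) \frac{1}{8} \frac{1}{-1}\right) = 48 \left(\left(-7\right) \frac{1}{8} \left(-1\right)\right) = 48 \cdot \frac{7}{8} = 42$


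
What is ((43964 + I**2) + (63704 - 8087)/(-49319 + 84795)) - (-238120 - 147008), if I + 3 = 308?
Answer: 18522678309/35476 ≈ 5.2212e+5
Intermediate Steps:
I = 305 (I = -3 + 308 = 305)
((43964 + I**2) + (63704 - 8087)/(-49319 + 84795)) - (-238120 - 147008) = ((43964 + 305**2) + (63704 - 8087)/(-49319 + 84795)) - (-238120 - 147008) = ((43964 + 93025) + 55617/35476) - 1*(-385128) = (136989 + 55617*(1/35476)) + 385128 = (136989 + 55617/35476) + 385128 = 4859877381/35476 + 385128 = 18522678309/35476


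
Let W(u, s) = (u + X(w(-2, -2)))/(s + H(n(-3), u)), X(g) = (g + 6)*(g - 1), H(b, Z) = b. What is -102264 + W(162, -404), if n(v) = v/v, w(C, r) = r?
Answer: -41212542/403 ≈ -1.0226e+5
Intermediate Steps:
n(v) = 1
X(g) = (-1 + g)*(6 + g) (X(g) = (6 + g)*(-1 + g) = (-1 + g)*(6 + g))
W(u, s) = (-12 + u)/(1 + s) (W(u, s) = (u + (-6 + (-2)**2 + 5*(-2)))/(s + 1) = (u + (-6 + 4 - 10))/(1 + s) = (u - 12)/(1 + s) = (-12 + u)/(1 + s))
-102264 + W(162, -404) = -102264 + (-12 + 162)/(1 - 404) = -102264 + 150/(-403) = -102264 - 1/403*150 = -102264 - 150/403 = -41212542/403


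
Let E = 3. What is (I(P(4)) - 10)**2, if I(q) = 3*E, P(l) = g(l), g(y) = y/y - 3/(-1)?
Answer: 1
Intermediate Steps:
g(y) = 4 (g(y) = 1 - 3*(-1) = 1 + 3 = 4)
P(l) = 4
I(q) = 9 (I(q) = 3*3 = 9)
(I(P(4)) - 10)**2 = (9 - 10)**2 = (-1)**2 = 1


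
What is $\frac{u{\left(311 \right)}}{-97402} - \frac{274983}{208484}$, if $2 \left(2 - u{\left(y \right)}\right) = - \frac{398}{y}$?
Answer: $- \frac{4164981125495}{3157700957324} \approx -1.319$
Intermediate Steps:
$u{\left(y \right)} = 2 + \frac{199}{y}$ ($u{\left(y \right)} = 2 - \frac{\left(-398\right) \frac{1}{y}}{2} = 2 + \frac{199}{y}$)
$\frac{u{\left(311 \right)}}{-97402} - \frac{274983}{208484} = \frac{2 + \frac{199}{311}}{-97402} - \frac{274983}{208484} = \left(2 + 199 \cdot \frac{1}{311}\right) \left(- \frac{1}{97402}\right) - \frac{274983}{208484} = \left(2 + \frac{199}{311}\right) \left(- \frac{1}{97402}\right) - \frac{274983}{208484} = \frac{821}{311} \left(- \frac{1}{97402}\right) - \frac{274983}{208484} = - \frac{821}{30292022} - \frac{274983}{208484} = - \frac{4164981125495}{3157700957324}$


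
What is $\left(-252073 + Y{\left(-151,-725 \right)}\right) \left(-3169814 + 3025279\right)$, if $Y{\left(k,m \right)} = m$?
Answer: $36538158930$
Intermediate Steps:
$\left(-252073 + Y{\left(-151,-725 \right)}\right) \left(-3169814 + 3025279\right) = \left(-252073 - 725\right) \left(-3169814 + 3025279\right) = \left(-252798\right) \left(-144535\right) = 36538158930$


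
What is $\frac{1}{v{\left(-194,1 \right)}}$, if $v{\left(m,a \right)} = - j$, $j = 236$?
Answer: $- \frac{1}{236} \approx -0.0042373$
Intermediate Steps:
$v{\left(m,a \right)} = -236$ ($v{\left(m,a \right)} = \left(-1\right) 236 = -236$)
$\frac{1}{v{\left(-194,1 \right)}} = \frac{1}{-236} = - \frac{1}{236}$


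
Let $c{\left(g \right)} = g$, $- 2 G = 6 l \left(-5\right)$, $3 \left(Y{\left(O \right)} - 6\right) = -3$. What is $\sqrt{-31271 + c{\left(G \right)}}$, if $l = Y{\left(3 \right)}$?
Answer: $2 i \sqrt{7799} \approx 176.62 i$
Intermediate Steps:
$Y{\left(O \right)} = 5$ ($Y{\left(O \right)} = 6 + \frac{1}{3} \left(-3\right) = 6 - 1 = 5$)
$l = 5$
$G = 75$ ($G = - \frac{6 \cdot 5 \left(-5\right)}{2} = - \frac{30 \left(-5\right)}{2} = \left(- \frac{1}{2}\right) \left(-150\right) = 75$)
$\sqrt{-31271 + c{\left(G \right)}} = \sqrt{-31271 + 75} = \sqrt{-31196} = 2 i \sqrt{7799}$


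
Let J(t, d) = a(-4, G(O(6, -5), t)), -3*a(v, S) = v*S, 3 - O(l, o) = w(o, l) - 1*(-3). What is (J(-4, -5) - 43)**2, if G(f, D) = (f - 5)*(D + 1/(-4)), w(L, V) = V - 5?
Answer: 81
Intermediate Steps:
w(L, V) = -5 + V
O(l, o) = 5 - l (O(l, o) = 3 - ((-5 + l) - 1*(-3)) = 3 - ((-5 + l) + 3) = 3 - (-2 + l) = 3 + (2 - l) = 5 - l)
G(f, D) = (-5 + f)*(-1/4 + D) (G(f, D) = (-5 + f)*(D - 1/4) = (-5 + f)*(-1/4 + D))
a(v, S) = -S*v/3 (a(v, S) = -v*S/3 = -S*v/3)
J(t, d) = 2 - 8*t (J(t, d) = -1/3*(5/4 - 5*t - (5 - 1*6)/4 + t*(5 - 1*6))*(-4) = -1/3*(5/4 - 5*t - (5 - 6)/4 + t*(5 - 6))*(-4) = -1/3*(5/4 - 5*t - 1/4*(-1) + t*(-1))*(-4) = -1/3*(5/4 - 5*t + 1/4 - t)*(-4) = -1/3*(3/2 - 6*t)*(-4) = 2 - 8*t)
(J(-4, -5) - 43)**2 = ((2 - 8*(-4)) - 43)**2 = ((2 + 32) - 43)**2 = (34 - 43)**2 = (-9)**2 = 81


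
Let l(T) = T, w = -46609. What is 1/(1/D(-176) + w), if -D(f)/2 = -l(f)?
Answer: -352/16406369 ≈ -2.1455e-5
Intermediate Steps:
D(f) = 2*f (D(f) = -(-2)*f = 2*f)
1/(1/D(-176) + w) = 1/(1/(2*(-176)) - 46609) = 1/(1/(-352) - 46609) = 1/(-1/352 - 46609) = 1/(-16406369/352) = -352/16406369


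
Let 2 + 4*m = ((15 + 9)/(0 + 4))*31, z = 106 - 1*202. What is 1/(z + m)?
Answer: -1/50 ≈ -0.020000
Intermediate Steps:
z = -96 (z = 106 - 202 = -96)
m = 46 (m = -½ + (((15 + 9)/(0 + 4))*31)/4 = -½ + ((24/4)*31)/4 = -½ + ((24*(¼))*31)/4 = -½ + (6*31)/4 = -½ + (¼)*186 = -½ + 93/2 = 46)
1/(z + m) = 1/(-96 + 46) = 1/(-50) = -1/50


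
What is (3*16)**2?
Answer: 2304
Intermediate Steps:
(3*16)**2 = 48**2 = 2304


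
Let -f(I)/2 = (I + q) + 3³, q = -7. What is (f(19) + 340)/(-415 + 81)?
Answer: -131/167 ≈ -0.78443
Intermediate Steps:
f(I) = -40 - 2*I (f(I) = -2*((I - 7) + 3³) = -2*((-7 + I) + 27) = -2*(20 + I) = -40 - 2*I)
(f(19) + 340)/(-415 + 81) = ((-40 - 2*19) + 340)/(-415 + 81) = ((-40 - 38) + 340)/(-334) = (-78 + 340)*(-1/334) = 262*(-1/334) = -131/167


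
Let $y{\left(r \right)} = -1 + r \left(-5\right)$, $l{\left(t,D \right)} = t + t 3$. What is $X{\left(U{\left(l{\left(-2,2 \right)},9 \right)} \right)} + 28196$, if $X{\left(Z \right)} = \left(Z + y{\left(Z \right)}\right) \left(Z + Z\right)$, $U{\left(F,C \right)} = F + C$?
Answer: $28186$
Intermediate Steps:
$l{\left(t,D \right)} = 4 t$ ($l{\left(t,D \right)} = t + 3 t = 4 t$)
$y{\left(r \right)} = -1 - 5 r$
$U{\left(F,C \right)} = C + F$
$X{\left(Z \right)} = 2 Z \left(-1 - 4 Z\right)$ ($X{\left(Z \right)} = \left(Z - \left(1 + 5 Z\right)\right) \left(Z + Z\right) = \left(-1 - 4 Z\right) 2 Z = 2 Z \left(-1 - 4 Z\right)$)
$X{\left(U{\left(l{\left(-2,2 \right)},9 \right)} \right)} + 28196 = - 2 \left(9 + 4 \left(-2\right)\right) \left(1 + 4 \left(9 + 4 \left(-2\right)\right)\right) + 28196 = - 2 \left(9 - 8\right) \left(1 + 4 \left(9 - 8\right)\right) + 28196 = \left(-2\right) 1 \left(1 + 4 \cdot 1\right) + 28196 = \left(-2\right) 1 \left(1 + 4\right) + 28196 = \left(-2\right) 1 \cdot 5 + 28196 = -10 + 28196 = 28186$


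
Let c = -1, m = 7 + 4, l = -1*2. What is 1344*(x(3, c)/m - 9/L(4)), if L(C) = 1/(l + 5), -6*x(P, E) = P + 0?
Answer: -399840/11 ≈ -36349.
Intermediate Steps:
l = -2
m = 11
x(P, E) = -P/6 (x(P, E) = -(P + 0)/6 = -P/6)
L(C) = 1/3 (L(C) = 1/(-2 + 5) = 1/3)
1344*(x(3, c)/m - 9/L(4)) = 1344*(-1/6*3/11 - 9/1/3) = 1344*(-1/2*1/11 - 9*3) = 1344*(-1/22 - 27) = 1344*(-595/22) = -399840/11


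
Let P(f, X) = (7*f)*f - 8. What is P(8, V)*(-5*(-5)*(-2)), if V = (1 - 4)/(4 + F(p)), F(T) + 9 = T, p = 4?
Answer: -22000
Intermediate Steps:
F(T) = -9 + T
V = 3 (V = (1 - 4)/(4 + (-9 + 4)) = -3/(4 - 5) = -3/(-1) = -3*(-1) = 3)
P(f, X) = -8 + 7*f² (P(f, X) = 7*f² - 8 = -8 + 7*f²)
P(8, V)*(-5*(-5)*(-2)) = (-8 + 7*8²)*(-5*(-5)*(-2)) = (-8 + 7*64)*(25*(-2)) = (-8 + 448)*(-50) = 440*(-50) = -22000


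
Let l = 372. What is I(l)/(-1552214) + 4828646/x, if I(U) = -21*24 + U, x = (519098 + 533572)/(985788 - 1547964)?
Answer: -351130066361707542/136164092615 ≈ -2.5787e+6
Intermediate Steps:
x = -175445/93696 (x = 1052670/(-562176) = 1052670*(-1/562176) = -175445/93696 ≈ -1.8725)
I(U) = -504 + U
I(l)/(-1552214) + 4828646/x = (-504 + 372)/(-1552214) + 4828646/(-175445/93696) = -132*(-1/1552214) + 4828646*(-93696/175445) = 66/776107 - 452424815616/175445 = -351130066361707542/136164092615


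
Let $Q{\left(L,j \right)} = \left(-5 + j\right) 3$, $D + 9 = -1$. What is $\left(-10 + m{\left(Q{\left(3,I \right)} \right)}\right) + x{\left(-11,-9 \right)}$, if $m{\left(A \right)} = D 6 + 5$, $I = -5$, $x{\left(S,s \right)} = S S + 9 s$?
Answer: $-25$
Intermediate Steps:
$D = -10$ ($D = -9 - 1 = -10$)
$x{\left(S,s \right)} = S^{2} + 9 s$
$Q{\left(L,j \right)} = -15 + 3 j$
$m{\left(A \right)} = -55$ ($m{\left(A \right)} = \left(-10\right) 6 + 5 = -60 + 5 = -55$)
$\left(-10 + m{\left(Q{\left(3,I \right)} \right)}\right) + x{\left(-11,-9 \right)} = \left(-10 - 55\right) + \left(\left(-11\right)^{2} + 9 \left(-9\right)\right) = -65 + \left(121 - 81\right) = -65 + 40 = -25$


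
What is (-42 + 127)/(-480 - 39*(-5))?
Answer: -17/57 ≈ -0.29825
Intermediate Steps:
(-42 + 127)/(-480 - 39*(-5)) = 85/(-480 + 195) = 85/(-285) = 85*(-1/285) = -17/57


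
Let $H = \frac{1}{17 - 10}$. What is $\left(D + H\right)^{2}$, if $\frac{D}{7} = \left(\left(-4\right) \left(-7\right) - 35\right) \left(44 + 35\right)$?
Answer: $\frac{734193216}{49} \approx 1.4984 \cdot 10^{7}$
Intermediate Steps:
$D = -3871$ ($D = 7 \left(\left(-4\right) \left(-7\right) - 35\right) \left(44 + 35\right) = 7 \left(28 - 35\right) 79 = 7 \left(\left(-7\right) 79\right) = 7 \left(-553\right) = -3871$)
$H = \frac{1}{7} \approx 0.14286$
$\left(D + H\right)^{2} = \left(-3871 + \frac{1}{7}\right)^{2} = \left(- \frac{27096}{7}\right)^{2} = \frac{734193216}{49}$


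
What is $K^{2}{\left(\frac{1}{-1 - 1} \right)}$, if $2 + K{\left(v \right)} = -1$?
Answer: $9$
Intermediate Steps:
$K{\left(v \right)} = -3$ ($K{\left(v \right)} = -2 - 1 = -3$)
$K^{2}{\left(\frac{1}{-1 - 1} \right)} = \left(-3\right)^{2} = 9$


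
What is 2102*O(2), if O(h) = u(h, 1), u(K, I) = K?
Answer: 4204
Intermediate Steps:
O(h) = h
2102*O(2) = 2102*2 = 4204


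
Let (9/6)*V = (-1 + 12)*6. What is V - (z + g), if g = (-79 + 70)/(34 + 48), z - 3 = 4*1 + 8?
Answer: 2387/82 ≈ 29.110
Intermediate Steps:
V = 44 (V = 2*((-1 + 12)*6)/3 = 2*(11*6)/3 = (⅔)*66 = 44)
z = 15 (z = 3 + (4*1 + 8) = 3 + (4 + 8) = 3 + 12 = 15)
g = -9/82 ≈ -0.10976
V - (z + g) = 44 - (15 - 9/82) = 44 - 1*1221/82 = 44 - 1221/82 = 2387/82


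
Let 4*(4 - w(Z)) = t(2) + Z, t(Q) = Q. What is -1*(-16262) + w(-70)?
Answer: 16283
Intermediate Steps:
w(Z) = 7/2 - Z/4 (w(Z) = 4 - (2 + Z)/4 = 4 + (-½ - Z/4) = 7/2 - Z/4)
-1*(-16262) + w(-70) = -1*(-16262) + (7/2 - ¼*(-70)) = 16262 + (7/2 + 35/2) = 16262 + 21 = 16283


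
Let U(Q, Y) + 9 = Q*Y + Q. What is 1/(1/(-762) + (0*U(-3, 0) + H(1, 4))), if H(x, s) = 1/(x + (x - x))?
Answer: 762/761 ≈ 1.0013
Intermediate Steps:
U(Q, Y) = -9 + Q + Q*Y (U(Q, Y) = -9 + (Q*Y + Q) = -9 + (Q + Q*Y) = -9 + Q + Q*Y)
H(x, s) = 1/x (H(x, s) = 1/(x + 0) = 1/x)
1/(1/(-762) + (0*U(-3, 0) + H(1, 4))) = 1/(1/(-762) + (0*(-9 - 3 - 3*0) + 1/1)) = 1/(-1/762 + (0*(-9 - 3 + 0) + 1)) = 1/(-1/762 + (0*(-12) + 1)) = 1/(-1/762 + (0 + 1)) = 1/(-1/762 + 1) = 1/(761/762) = 762/761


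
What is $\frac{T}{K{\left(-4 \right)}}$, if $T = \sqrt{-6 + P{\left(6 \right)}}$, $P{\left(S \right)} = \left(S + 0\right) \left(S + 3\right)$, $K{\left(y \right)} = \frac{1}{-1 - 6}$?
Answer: $- 28 \sqrt{3} \approx -48.497$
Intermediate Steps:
$K{\left(y \right)} = - \frac{1}{7}$ ($K{\left(y \right)} = \frac{1}{-7} = - \frac{1}{7}$)
$P{\left(S \right)} = S \left(3 + S\right)$
$T = 4 \sqrt{3}$ ($T = \sqrt{-6 + 6 \left(3 + 6\right)} = \sqrt{-6 + 6 \cdot 9} = \sqrt{-6 + 54} = \sqrt{48} = 4 \sqrt{3} \approx 6.9282$)
$\frac{T}{K{\left(-4 \right)}} = \frac{4 \sqrt{3}}{- \frac{1}{7}} = 4 \sqrt{3} \left(-7\right) = - 28 \sqrt{3}$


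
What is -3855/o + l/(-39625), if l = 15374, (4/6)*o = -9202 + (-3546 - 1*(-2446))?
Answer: -28273349/204108375 ≈ -0.13852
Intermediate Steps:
o = -15453 (o = 3*(-9202 + (-3546 - 1*(-2446)))/2 = 3*(-9202 + (-3546 + 2446))/2 = 3*(-9202 - 1100)/2 = (3/2)*(-10302) = -15453)
-3855/o + l/(-39625) = -3855/(-15453) + 15374/(-39625) = -3855*(-1/15453) + 15374*(-1/39625) = 1285/5151 - 15374/39625 = -28273349/204108375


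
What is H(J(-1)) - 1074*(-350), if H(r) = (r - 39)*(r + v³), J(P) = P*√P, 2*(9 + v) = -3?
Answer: 3368371/8 + 9573*I/8 ≈ 4.2105e+5 + 1196.6*I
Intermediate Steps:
v = -21/2 (v = -9 + (½)*(-3) = -9 - 3/2 = -21/2 ≈ -10.500)
J(P) = P^(3/2)
H(r) = (-39 + r)*(-9261/8 + r) (H(r) = (r - 39)*(r + (-21/2)³) = (-39 + r)*(r - 9261/8) = (-39 + r)*(-9261/8 + r))
H(J(-1)) - 1074*(-350) = (361179/8 + ((-1)^(3/2))² - (-9573)*I/8) - 1074*(-350) = (361179/8 + (-I)² - (-9573)*I/8) + 375900 = (361179/8 - 1 + 9573*I/8) + 375900 = (361171/8 + 9573*I/8) + 375900 = 3368371/8 + 9573*I/8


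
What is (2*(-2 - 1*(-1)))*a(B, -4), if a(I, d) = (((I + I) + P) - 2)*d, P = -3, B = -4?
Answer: -104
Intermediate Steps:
a(I, d) = d*(-5 + 2*I) (a(I, d) = (((I + I) - 3) - 2)*d = ((2*I - 3) - 2)*d = ((-3 + 2*I) - 2)*d = (-5 + 2*I)*d = d*(-5 + 2*I))
(2*(-2 - 1*(-1)))*a(B, -4) = (2*(-2 - 1*(-1)))*(-4*(-5 + 2*(-4))) = (2*(-2 + 1))*(-4*(-5 - 8)) = (2*(-1))*(-4*(-13)) = -2*52 = -104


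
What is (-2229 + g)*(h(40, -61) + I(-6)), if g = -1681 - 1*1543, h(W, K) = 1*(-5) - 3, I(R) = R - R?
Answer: 43624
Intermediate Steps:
I(R) = 0
h(W, K) = -8 (h(W, K) = -5 - 3 = -8)
g = -3224 (g = -1681 - 1543 = -3224)
(-2229 + g)*(h(40, -61) + I(-6)) = (-2229 - 3224)*(-8 + 0) = -5453*(-8) = 43624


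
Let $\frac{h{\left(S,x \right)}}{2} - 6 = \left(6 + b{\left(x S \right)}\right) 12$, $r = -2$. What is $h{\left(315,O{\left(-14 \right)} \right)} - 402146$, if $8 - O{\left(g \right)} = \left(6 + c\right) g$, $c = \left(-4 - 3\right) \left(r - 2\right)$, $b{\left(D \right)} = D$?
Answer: $3257050$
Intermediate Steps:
$c = 28$ ($c = \left(-4 - 3\right) \left(-2 - 2\right) = \left(-4 - 3\right) \left(-4\right) = \left(-7\right) \left(-4\right) = 28$)
$O{\left(g \right)} = 8 - 34 g$ ($O{\left(g \right)} = 8 - \left(6 + 28\right) g = 8 - 34 g$)
$h{\left(S,x \right)} = 156 + 24 S x$ ($h{\left(S,x \right)} = 12 + 2 \left(6 + x S\right) 12 = 12 + 2 \left(6 + S x\right) 12 = 12 + 2 \left(72 + 12 S x\right) = 12 + \left(144 + 24 S x\right) = 156 + 24 S x$)
$h{\left(315,O{\left(-14 \right)} \right)} - 402146 = \left(156 + 24 \cdot 315 \left(8 - -476\right)\right) - 402146 = \left(156 + 24 \cdot 315 \left(8 + 476\right)\right) - 402146 = \left(156 + 24 \cdot 315 \cdot 484\right) - 402146 = \left(156 + 3659040\right) - 402146 = 3659196 - 402146 = 3257050$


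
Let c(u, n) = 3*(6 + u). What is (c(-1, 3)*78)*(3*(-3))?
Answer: -10530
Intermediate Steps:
c(u, n) = 18 + 3*u
(c(-1, 3)*78)*(3*(-3)) = ((18 + 3*(-1))*78)*(3*(-3)) = ((18 - 3)*78)*(-9) = (15*78)*(-9) = 1170*(-9) = -10530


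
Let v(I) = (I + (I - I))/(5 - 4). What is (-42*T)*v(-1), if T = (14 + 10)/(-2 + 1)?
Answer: -1008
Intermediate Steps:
v(I) = I (v(I) = (I + 0)/1 = I*1 = I)
T = -24 (T = 24/(-1) = 24*(-1) = -24)
(-42*T)*v(-1) = -42*(-24)*(-1) = 1008*(-1) = -1008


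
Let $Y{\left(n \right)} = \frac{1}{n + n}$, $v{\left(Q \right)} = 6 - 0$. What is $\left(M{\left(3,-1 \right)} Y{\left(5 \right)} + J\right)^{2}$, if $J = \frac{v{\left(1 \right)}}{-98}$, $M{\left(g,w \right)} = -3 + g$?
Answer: $\frac{9}{2401} \approx 0.0037484$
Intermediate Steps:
$v{\left(Q \right)} = 6$ ($v{\left(Q \right)} = 6 + 0 = 6$)
$Y{\left(n \right)} = \frac{1}{2 n}$
$J = - \frac{3}{49}$ ($J = \frac{6}{-98} = 6 \left(- \frac{1}{98}\right) = - \frac{3}{49} \approx -0.061224$)
$\left(M{\left(3,-1 \right)} Y{\left(5 \right)} + J\right)^{2} = \left(\left(-3 + 3\right) \frac{1}{2 \cdot 5} - \frac{3}{49}\right)^{2} = \left(0 \cdot \frac{1}{2} \cdot \frac{1}{5} - \frac{3}{49}\right)^{2} = \left(0 \cdot \frac{1}{10} - \frac{3}{49}\right)^{2} = \left(0 - \frac{3}{49}\right)^{2} = \left(- \frac{3}{49}\right)^{2} = \frac{9}{2401}$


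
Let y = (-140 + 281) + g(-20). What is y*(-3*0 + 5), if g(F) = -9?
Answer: 660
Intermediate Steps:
y = 132 (y = (-140 + 281) - 9 = 141 - 9 = 132)
y*(-3*0 + 5) = 132*(-3*0 + 5) = 132*(0 + 5) = 132*5 = 660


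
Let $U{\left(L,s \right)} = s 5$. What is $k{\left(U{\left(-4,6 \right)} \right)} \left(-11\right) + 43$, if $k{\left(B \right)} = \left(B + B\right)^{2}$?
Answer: $-39557$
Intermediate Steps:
$U{\left(L,s \right)} = 5 s$
$k{\left(B \right)} = 4 B^{2}$ ($k{\left(B \right)} = \left(2 B\right)^{2} = 4 B^{2}$)
$k{\left(U{\left(-4,6 \right)} \right)} \left(-11\right) + 43 = 4 \left(5 \cdot 6\right)^{2} \left(-11\right) + 43 = 4 \cdot 30^{2} \left(-11\right) + 43 = 4 \cdot 900 \left(-11\right) + 43 = 3600 \left(-11\right) + 43 = -39600 + 43 = -39557$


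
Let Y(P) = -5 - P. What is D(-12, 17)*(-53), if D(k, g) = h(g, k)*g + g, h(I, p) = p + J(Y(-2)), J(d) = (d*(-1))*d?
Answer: 18020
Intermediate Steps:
J(d) = -d² (J(d) = (-d)*d = -d²)
h(I, p) = -9 + p (h(I, p) = p - (-5 - 1*(-2))² = p - (-5 + 2)² = p - 1*(-3)² = p - 1*9 = p - 9 = -9 + p)
D(k, g) = g + g*(-9 + k) (D(k, g) = (-9 + k)*g + g = g*(-9 + k) + g = g + g*(-9 + k))
D(-12, 17)*(-53) = (17*(-8 - 12))*(-53) = (17*(-20))*(-53) = -340*(-53) = 18020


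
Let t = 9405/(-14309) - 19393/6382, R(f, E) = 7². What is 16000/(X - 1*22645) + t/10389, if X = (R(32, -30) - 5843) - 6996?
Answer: -3038308383323189/6723606100580034 ≈ -0.45189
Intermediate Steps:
R(f, E) = 49
t = -337517147/91320038 (t = 9405*(-1/14309) - 19393*1/6382 = -9405/14309 - 19393/6382 = -337517147/91320038 ≈ -3.6960)
X = -12790 (X = (49 - 5843) - 6996 = -5794 - 6996 = -12790)
16000/(X - 1*22645) + t/10389 = 16000/(-12790 - 1*22645) - 337517147/91320038/10389 = 16000/(-12790 - 22645) - 337517147/91320038*1/10389 = 16000/(-35435) - 337517147/948723874782 = 16000*(-1/35435) - 337517147/948723874782 = -3200/7087 - 337517147/948723874782 = -3038308383323189/6723606100580034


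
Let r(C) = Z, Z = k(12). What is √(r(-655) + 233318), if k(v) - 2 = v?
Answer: 2*√58333 ≈ 483.04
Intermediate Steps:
k(v) = 2 + v
Z = 14 (Z = 2 + 12 = 14)
r(C) = 14
√(r(-655) + 233318) = √(14 + 233318) = √233332 = 2*√58333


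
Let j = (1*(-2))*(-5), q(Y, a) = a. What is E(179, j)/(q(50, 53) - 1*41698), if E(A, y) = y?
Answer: -2/8329 ≈ -0.00024012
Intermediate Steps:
j = 10 (j = -2*(-5) = 10)
E(179, j)/(q(50, 53) - 1*41698) = 10/(53 - 1*41698) = 10/(53 - 41698) = 10/(-41645) = 10*(-1/41645) = -2/8329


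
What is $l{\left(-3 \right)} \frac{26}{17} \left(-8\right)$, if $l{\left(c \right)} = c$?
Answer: $\frac{624}{17} \approx 36.706$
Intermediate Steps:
$l{\left(-3 \right)} \frac{26}{17} \left(-8\right) = - 3 \cdot \frac{26}{17} \left(-8\right) = - 3 \cdot 26 \cdot \frac{1}{17} \left(-8\right) = \left(-3\right) \frac{26}{17} \left(-8\right) = \left(- \frac{78}{17}\right) \left(-8\right) = \frac{624}{17}$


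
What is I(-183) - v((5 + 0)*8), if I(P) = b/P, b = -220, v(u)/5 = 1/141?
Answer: 3345/2867 ≈ 1.1667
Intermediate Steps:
v(u) = 5/141
I(P) = -220/P
I(-183) - v((5 + 0)*8) = -220/(-183) - 1*5/141 = -220*(-1/183) - 5/141 = 220/183 - 5/141 = 3345/2867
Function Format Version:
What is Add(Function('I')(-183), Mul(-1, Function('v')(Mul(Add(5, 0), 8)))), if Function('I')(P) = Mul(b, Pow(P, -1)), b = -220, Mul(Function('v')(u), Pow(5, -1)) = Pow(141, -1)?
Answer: Rational(3345, 2867) ≈ 1.1667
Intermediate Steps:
Function('v')(u) = Rational(5, 141) (Function('v')(u) = Mul(5, Pow(141, -1)) = Mul(5, Rational(1, 141)) = Rational(5, 141))
Function('I')(P) = Mul(-220, Pow(P, -1))
Add(Function('I')(-183), Mul(-1, Function('v')(Mul(Add(5, 0), 8)))) = Add(Mul(-220, Pow(-183, -1)), Mul(-1, Rational(5, 141))) = Add(Mul(-220, Rational(-1, 183)), Rational(-5, 141)) = Add(Rational(220, 183), Rational(-5, 141)) = Rational(3345, 2867)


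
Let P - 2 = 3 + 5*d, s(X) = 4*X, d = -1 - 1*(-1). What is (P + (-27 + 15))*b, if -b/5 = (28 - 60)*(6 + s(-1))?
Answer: -2240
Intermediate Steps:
d = 0 (d = -1 + 1 = 0)
b = 320 (b = -5*(28 - 60)*(6 + 4*(-1)) = -(-160)*(6 - 4) = -(-160)*2 = -5*(-64) = 320)
P = 5 (P = 2 + (3 + 5*0) = 2 + (3 + 0) = 2 + 3 = 5)
(P + (-27 + 15))*b = (5 + (-27 + 15))*320 = (5 - 12)*320 = -7*320 = -2240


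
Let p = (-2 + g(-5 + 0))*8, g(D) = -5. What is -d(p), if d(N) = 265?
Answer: -265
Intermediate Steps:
p = -56 (p = (-2 - 5)*8 = -7*8 = -56)
-d(p) = -1*265 = -265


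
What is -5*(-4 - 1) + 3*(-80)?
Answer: -215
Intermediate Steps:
-5*(-4 - 1) + 3*(-80) = -5*(-5) - 240 = 25 - 240 = -215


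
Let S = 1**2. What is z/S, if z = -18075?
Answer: -18075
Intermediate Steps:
S = 1
z/S = -18075/1 = -18075*1 = -18075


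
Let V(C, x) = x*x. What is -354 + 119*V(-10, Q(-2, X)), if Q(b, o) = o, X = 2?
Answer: 122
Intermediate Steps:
V(C, x) = x**2
-354 + 119*V(-10, Q(-2, X)) = -354 + 119*2**2 = -354 + 119*4 = -354 + 476 = 122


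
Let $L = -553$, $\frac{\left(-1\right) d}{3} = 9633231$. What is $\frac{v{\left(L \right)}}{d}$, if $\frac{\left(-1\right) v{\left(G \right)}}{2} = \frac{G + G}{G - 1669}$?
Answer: $\frac{1106}{32107558923} \approx 3.4447 \cdot 10^{-8}$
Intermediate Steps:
$d = -28899693$ ($d = \left(-3\right) 9633231 = -28899693$)
$v{\left(G \right)} = - \frac{4 G}{-1669 + G}$ ($v{\left(G \right)} = - 2 \frac{G + G}{G - 1669} = - 2 \frac{2 G}{-1669 + G} = - \frac{4 G}{-1669 + G}$)
$\frac{v{\left(L \right)}}{d} = \frac{\left(-4\right) \left(-553\right) \frac{1}{-1669 - 553}}{-28899693} = \left(-4\right) \left(-553\right) \frac{1}{-2222} \left(- \frac{1}{28899693}\right) = \left(-4\right) \left(-553\right) \left(- \frac{1}{2222}\right) \left(- \frac{1}{28899693}\right) = \left(- \frac{1106}{1111}\right) \left(- \frac{1}{28899693}\right) = \frac{1106}{32107558923}$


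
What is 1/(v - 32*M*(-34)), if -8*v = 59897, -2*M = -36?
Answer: 8/96775 ≈ 8.2666e-5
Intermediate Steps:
M = 18 (M = -½*(-36) = 18)
v = -59897/8 (v = -⅛*59897 = -59897/8 ≈ -7487.1)
1/(v - 32*M*(-34)) = 1/(-59897/8 - 32*18*(-34)) = 1/(-59897/8 - 576*(-34)) = 1/(-59897/8 + 19584) = 1/(96775/8) = 8/96775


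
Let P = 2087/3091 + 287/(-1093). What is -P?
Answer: -1393974/3378463 ≈ -0.41261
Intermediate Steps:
P = 1393974/3378463 (P = 2087*(1/3091) + 287*(-1/1093) = 2087/3091 - 287/1093 = 1393974/3378463 ≈ 0.41261)
-P = -1*1393974/3378463 = -1393974/3378463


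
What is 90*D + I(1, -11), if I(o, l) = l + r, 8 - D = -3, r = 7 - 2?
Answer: 984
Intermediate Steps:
r = 5
D = 11 (D = 8 - 1*(-3) = 8 + 3 = 11)
I(o, l) = 5 + l (I(o, l) = l + 5 = 5 + l)
90*D + I(1, -11) = 90*11 + (5 - 11) = 990 - 6 = 984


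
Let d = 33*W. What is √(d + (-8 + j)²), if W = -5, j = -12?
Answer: √235 ≈ 15.330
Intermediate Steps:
d = -165 (d = 33*(-5) = -165)
√(d + (-8 + j)²) = √(-165 + (-8 - 12)²) = √(-165 + (-20)²) = √(-165 + 400) = √235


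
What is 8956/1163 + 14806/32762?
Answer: 155317925/19051103 ≈ 8.1527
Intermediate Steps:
8956/1163 + 14806/32762 = 8956*(1/1163) + 14806*(1/32762) = 8956/1163 + 7403/16381 = 155317925/19051103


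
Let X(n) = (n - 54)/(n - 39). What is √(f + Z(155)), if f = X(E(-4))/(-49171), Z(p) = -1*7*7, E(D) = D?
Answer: I*√219054064454315/2114353 ≈ 7.0*I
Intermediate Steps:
X(n) = (-54 + n)/(-39 + n)
Z(p) = -49 (Z(p) = -7*7 = -49)
f = -58/2114353 (f = ((-54 - 4)/(-39 - 4))/(-49171) = (-58/(-43))*(-1/49171) = -1/43*(-58)*(-1/49171) = (58/43)*(-1/49171) = -58/2114353 ≈ -2.7432e-5)
√(f + Z(155)) = √(-58/2114353 - 49) = √(-103603355/2114353) = I*√219054064454315/2114353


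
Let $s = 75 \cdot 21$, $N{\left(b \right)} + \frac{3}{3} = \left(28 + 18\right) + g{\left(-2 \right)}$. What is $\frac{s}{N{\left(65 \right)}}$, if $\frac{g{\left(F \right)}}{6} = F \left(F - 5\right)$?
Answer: $\frac{525}{43} \approx 12.209$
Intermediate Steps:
$g{\left(F \right)} = 6 F \left(-5 + F\right)$ ($g{\left(F \right)} = 6 F \left(F - 5\right) = 6 F \left(-5 + F\right)$)
$N{\left(b \right)} = 129$ ($N{\left(b \right)} = -1 + \left(\left(28 + 18\right) + 6 \left(-2\right) \left(-5 - 2\right)\right) = -1 + \left(46 + 6 \left(-2\right) \left(-7\right)\right) = -1 + \left(46 + 84\right) = -1 + 130 = 129$)
$s = 1575$
$\frac{s}{N{\left(65 \right)}} = \frac{1575}{129} = 1575 \cdot \frac{1}{129} = \frac{525}{43}$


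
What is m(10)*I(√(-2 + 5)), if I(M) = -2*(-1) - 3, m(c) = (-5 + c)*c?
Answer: -50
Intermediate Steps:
m(c) = c*(-5 + c)
I(M) = -1 (I(M) = 2 - 3 = -1)
m(10)*I(√(-2 + 5)) = (10*(-5 + 10))*(-1) = (10*5)*(-1) = 50*(-1) = -50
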